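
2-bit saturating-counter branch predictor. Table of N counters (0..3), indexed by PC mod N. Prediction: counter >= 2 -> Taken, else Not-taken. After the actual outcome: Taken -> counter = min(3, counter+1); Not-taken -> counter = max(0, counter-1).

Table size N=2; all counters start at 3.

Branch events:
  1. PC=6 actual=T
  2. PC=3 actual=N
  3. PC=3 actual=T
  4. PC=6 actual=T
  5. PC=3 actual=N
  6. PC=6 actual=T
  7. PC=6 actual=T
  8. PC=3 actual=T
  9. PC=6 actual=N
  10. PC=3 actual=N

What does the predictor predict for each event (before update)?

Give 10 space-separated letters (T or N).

Answer: T T T T T T T T T T

Derivation:
Ev 1: PC=6 idx=0 pred=T actual=T -> ctr[0]=3
Ev 2: PC=3 idx=1 pred=T actual=N -> ctr[1]=2
Ev 3: PC=3 idx=1 pred=T actual=T -> ctr[1]=3
Ev 4: PC=6 idx=0 pred=T actual=T -> ctr[0]=3
Ev 5: PC=3 idx=1 pred=T actual=N -> ctr[1]=2
Ev 6: PC=6 idx=0 pred=T actual=T -> ctr[0]=3
Ev 7: PC=6 idx=0 pred=T actual=T -> ctr[0]=3
Ev 8: PC=3 idx=1 pred=T actual=T -> ctr[1]=3
Ev 9: PC=6 idx=0 pred=T actual=N -> ctr[0]=2
Ev 10: PC=3 idx=1 pred=T actual=N -> ctr[1]=2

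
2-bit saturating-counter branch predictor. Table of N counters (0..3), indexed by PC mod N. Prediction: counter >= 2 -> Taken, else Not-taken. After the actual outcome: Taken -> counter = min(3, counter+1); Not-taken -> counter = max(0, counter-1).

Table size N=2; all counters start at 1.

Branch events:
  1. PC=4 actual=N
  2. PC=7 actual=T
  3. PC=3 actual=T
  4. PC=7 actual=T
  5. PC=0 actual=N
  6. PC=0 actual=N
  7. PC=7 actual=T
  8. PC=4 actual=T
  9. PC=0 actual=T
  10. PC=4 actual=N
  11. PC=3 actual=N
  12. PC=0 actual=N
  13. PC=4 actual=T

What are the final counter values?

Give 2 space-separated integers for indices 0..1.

Answer: 1 2

Derivation:
Ev 1: PC=4 idx=0 pred=N actual=N -> ctr[0]=0
Ev 2: PC=7 idx=1 pred=N actual=T -> ctr[1]=2
Ev 3: PC=3 idx=1 pred=T actual=T -> ctr[1]=3
Ev 4: PC=7 idx=1 pred=T actual=T -> ctr[1]=3
Ev 5: PC=0 idx=0 pred=N actual=N -> ctr[0]=0
Ev 6: PC=0 idx=0 pred=N actual=N -> ctr[0]=0
Ev 7: PC=7 idx=1 pred=T actual=T -> ctr[1]=3
Ev 8: PC=4 idx=0 pred=N actual=T -> ctr[0]=1
Ev 9: PC=0 idx=0 pred=N actual=T -> ctr[0]=2
Ev 10: PC=4 idx=0 pred=T actual=N -> ctr[0]=1
Ev 11: PC=3 idx=1 pred=T actual=N -> ctr[1]=2
Ev 12: PC=0 idx=0 pred=N actual=N -> ctr[0]=0
Ev 13: PC=4 idx=0 pred=N actual=T -> ctr[0]=1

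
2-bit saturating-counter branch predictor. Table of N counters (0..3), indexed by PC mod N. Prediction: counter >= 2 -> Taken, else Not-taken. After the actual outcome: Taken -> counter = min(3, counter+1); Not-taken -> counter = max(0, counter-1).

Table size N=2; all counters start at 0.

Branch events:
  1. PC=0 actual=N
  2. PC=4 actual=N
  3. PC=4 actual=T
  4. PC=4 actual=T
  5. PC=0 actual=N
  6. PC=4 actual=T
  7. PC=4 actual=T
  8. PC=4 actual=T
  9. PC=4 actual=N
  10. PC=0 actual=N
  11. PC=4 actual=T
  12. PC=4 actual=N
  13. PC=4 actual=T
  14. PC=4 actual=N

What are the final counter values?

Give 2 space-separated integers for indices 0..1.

Answer: 1 0

Derivation:
Ev 1: PC=0 idx=0 pred=N actual=N -> ctr[0]=0
Ev 2: PC=4 idx=0 pred=N actual=N -> ctr[0]=0
Ev 3: PC=4 idx=0 pred=N actual=T -> ctr[0]=1
Ev 4: PC=4 idx=0 pred=N actual=T -> ctr[0]=2
Ev 5: PC=0 idx=0 pred=T actual=N -> ctr[0]=1
Ev 6: PC=4 idx=0 pred=N actual=T -> ctr[0]=2
Ev 7: PC=4 idx=0 pred=T actual=T -> ctr[0]=3
Ev 8: PC=4 idx=0 pred=T actual=T -> ctr[0]=3
Ev 9: PC=4 idx=0 pred=T actual=N -> ctr[0]=2
Ev 10: PC=0 idx=0 pred=T actual=N -> ctr[0]=1
Ev 11: PC=4 idx=0 pred=N actual=T -> ctr[0]=2
Ev 12: PC=4 idx=0 pred=T actual=N -> ctr[0]=1
Ev 13: PC=4 idx=0 pred=N actual=T -> ctr[0]=2
Ev 14: PC=4 idx=0 pred=T actual=N -> ctr[0]=1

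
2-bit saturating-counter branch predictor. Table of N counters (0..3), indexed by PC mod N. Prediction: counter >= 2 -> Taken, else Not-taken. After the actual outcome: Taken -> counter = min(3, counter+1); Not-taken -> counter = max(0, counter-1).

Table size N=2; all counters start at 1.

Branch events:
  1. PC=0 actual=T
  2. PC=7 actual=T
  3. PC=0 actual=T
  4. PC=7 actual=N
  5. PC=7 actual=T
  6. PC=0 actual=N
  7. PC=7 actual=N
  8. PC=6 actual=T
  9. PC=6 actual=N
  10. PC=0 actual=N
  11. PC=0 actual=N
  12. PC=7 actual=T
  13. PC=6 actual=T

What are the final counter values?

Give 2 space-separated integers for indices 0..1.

Answer: 1 2

Derivation:
Ev 1: PC=0 idx=0 pred=N actual=T -> ctr[0]=2
Ev 2: PC=7 idx=1 pred=N actual=T -> ctr[1]=2
Ev 3: PC=0 idx=0 pred=T actual=T -> ctr[0]=3
Ev 4: PC=7 idx=1 pred=T actual=N -> ctr[1]=1
Ev 5: PC=7 idx=1 pred=N actual=T -> ctr[1]=2
Ev 6: PC=0 idx=0 pred=T actual=N -> ctr[0]=2
Ev 7: PC=7 idx=1 pred=T actual=N -> ctr[1]=1
Ev 8: PC=6 idx=0 pred=T actual=T -> ctr[0]=3
Ev 9: PC=6 idx=0 pred=T actual=N -> ctr[0]=2
Ev 10: PC=0 idx=0 pred=T actual=N -> ctr[0]=1
Ev 11: PC=0 idx=0 pred=N actual=N -> ctr[0]=0
Ev 12: PC=7 idx=1 pred=N actual=T -> ctr[1]=2
Ev 13: PC=6 idx=0 pred=N actual=T -> ctr[0]=1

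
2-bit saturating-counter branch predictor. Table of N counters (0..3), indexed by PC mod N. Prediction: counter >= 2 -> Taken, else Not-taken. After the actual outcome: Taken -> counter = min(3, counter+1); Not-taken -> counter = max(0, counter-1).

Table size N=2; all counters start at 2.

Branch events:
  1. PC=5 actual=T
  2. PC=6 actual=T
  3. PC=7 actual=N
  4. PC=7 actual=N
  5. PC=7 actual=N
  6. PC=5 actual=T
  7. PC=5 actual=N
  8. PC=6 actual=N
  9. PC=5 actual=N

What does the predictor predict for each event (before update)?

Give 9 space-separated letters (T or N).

Ev 1: PC=5 idx=1 pred=T actual=T -> ctr[1]=3
Ev 2: PC=6 idx=0 pred=T actual=T -> ctr[0]=3
Ev 3: PC=7 idx=1 pred=T actual=N -> ctr[1]=2
Ev 4: PC=7 idx=1 pred=T actual=N -> ctr[1]=1
Ev 5: PC=7 idx=1 pred=N actual=N -> ctr[1]=0
Ev 6: PC=5 idx=1 pred=N actual=T -> ctr[1]=1
Ev 7: PC=5 idx=1 pred=N actual=N -> ctr[1]=0
Ev 8: PC=6 idx=0 pred=T actual=N -> ctr[0]=2
Ev 9: PC=5 idx=1 pred=N actual=N -> ctr[1]=0

Answer: T T T T N N N T N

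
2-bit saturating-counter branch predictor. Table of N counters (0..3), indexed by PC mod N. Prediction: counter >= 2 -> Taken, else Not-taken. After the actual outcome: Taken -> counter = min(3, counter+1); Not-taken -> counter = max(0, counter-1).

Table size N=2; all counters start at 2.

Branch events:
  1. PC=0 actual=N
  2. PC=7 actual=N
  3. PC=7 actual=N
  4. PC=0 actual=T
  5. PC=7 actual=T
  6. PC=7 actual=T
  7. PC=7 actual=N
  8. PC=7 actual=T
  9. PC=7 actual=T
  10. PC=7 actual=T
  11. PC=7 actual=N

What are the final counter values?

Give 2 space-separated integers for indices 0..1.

Ev 1: PC=0 idx=0 pred=T actual=N -> ctr[0]=1
Ev 2: PC=7 idx=1 pred=T actual=N -> ctr[1]=1
Ev 3: PC=7 idx=1 pred=N actual=N -> ctr[1]=0
Ev 4: PC=0 idx=0 pred=N actual=T -> ctr[0]=2
Ev 5: PC=7 idx=1 pred=N actual=T -> ctr[1]=1
Ev 6: PC=7 idx=1 pred=N actual=T -> ctr[1]=2
Ev 7: PC=7 idx=1 pred=T actual=N -> ctr[1]=1
Ev 8: PC=7 idx=1 pred=N actual=T -> ctr[1]=2
Ev 9: PC=7 idx=1 pred=T actual=T -> ctr[1]=3
Ev 10: PC=7 idx=1 pred=T actual=T -> ctr[1]=3
Ev 11: PC=7 idx=1 pred=T actual=N -> ctr[1]=2

Answer: 2 2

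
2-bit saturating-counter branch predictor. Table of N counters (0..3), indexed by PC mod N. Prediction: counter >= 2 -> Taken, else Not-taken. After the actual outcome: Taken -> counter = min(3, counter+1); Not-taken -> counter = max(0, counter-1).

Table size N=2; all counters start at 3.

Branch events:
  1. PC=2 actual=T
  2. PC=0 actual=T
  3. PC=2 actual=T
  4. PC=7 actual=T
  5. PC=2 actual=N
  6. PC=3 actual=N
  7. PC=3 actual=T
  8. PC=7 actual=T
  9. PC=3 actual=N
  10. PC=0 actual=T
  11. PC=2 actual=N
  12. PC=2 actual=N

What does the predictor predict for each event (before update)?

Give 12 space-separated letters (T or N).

Answer: T T T T T T T T T T T T

Derivation:
Ev 1: PC=2 idx=0 pred=T actual=T -> ctr[0]=3
Ev 2: PC=0 idx=0 pred=T actual=T -> ctr[0]=3
Ev 3: PC=2 idx=0 pred=T actual=T -> ctr[0]=3
Ev 4: PC=7 idx=1 pred=T actual=T -> ctr[1]=3
Ev 5: PC=2 idx=0 pred=T actual=N -> ctr[0]=2
Ev 6: PC=3 idx=1 pred=T actual=N -> ctr[1]=2
Ev 7: PC=3 idx=1 pred=T actual=T -> ctr[1]=3
Ev 8: PC=7 idx=1 pred=T actual=T -> ctr[1]=3
Ev 9: PC=3 idx=1 pred=T actual=N -> ctr[1]=2
Ev 10: PC=0 idx=0 pred=T actual=T -> ctr[0]=3
Ev 11: PC=2 idx=0 pred=T actual=N -> ctr[0]=2
Ev 12: PC=2 idx=0 pred=T actual=N -> ctr[0]=1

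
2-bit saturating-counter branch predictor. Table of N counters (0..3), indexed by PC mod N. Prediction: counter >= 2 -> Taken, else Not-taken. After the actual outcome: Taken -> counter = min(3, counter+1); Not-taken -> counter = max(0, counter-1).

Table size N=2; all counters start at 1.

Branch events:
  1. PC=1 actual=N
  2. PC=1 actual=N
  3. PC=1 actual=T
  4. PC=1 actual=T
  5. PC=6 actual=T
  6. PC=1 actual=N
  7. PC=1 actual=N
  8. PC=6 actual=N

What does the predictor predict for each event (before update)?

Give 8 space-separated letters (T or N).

Ev 1: PC=1 idx=1 pred=N actual=N -> ctr[1]=0
Ev 2: PC=1 idx=1 pred=N actual=N -> ctr[1]=0
Ev 3: PC=1 idx=1 pred=N actual=T -> ctr[1]=1
Ev 4: PC=1 idx=1 pred=N actual=T -> ctr[1]=2
Ev 5: PC=6 idx=0 pred=N actual=T -> ctr[0]=2
Ev 6: PC=1 idx=1 pred=T actual=N -> ctr[1]=1
Ev 7: PC=1 idx=1 pred=N actual=N -> ctr[1]=0
Ev 8: PC=6 idx=0 pred=T actual=N -> ctr[0]=1

Answer: N N N N N T N T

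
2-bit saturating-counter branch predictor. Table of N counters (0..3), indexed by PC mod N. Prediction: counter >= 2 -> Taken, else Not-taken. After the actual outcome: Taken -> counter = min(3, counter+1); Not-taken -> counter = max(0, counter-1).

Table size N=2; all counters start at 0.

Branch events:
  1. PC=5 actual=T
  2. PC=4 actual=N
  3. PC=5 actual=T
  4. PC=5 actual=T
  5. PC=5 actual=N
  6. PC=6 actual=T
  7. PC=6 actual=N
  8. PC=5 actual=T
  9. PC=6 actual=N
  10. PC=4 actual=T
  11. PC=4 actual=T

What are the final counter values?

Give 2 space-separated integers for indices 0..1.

Answer: 2 3

Derivation:
Ev 1: PC=5 idx=1 pred=N actual=T -> ctr[1]=1
Ev 2: PC=4 idx=0 pred=N actual=N -> ctr[0]=0
Ev 3: PC=5 idx=1 pred=N actual=T -> ctr[1]=2
Ev 4: PC=5 idx=1 pred=T actual=T -> ctr[1]=3
Ev 5: PC=5 idx=1 pred=T actual=N -> ctr[1]=2
Ev 6: PC=6 idx=0 pred=N actual=T -> ctr[0]=1
Ev 7: PC=6 idx=0 pred=N actual=N -> ctr[0]=0
Ev 8: PC=5 idx=1 pred=T actual=T -> ctr[1]=3
Ev 9: PC=6 idx=0 pred=N actual=N -> ctr[0]=0
Ev 10: PC=4 idx=0 pred=N actual=T -> ctr[0]=1
Ev 11: PC=4 idx=0 pred=N actual=T -> ctr[0]=2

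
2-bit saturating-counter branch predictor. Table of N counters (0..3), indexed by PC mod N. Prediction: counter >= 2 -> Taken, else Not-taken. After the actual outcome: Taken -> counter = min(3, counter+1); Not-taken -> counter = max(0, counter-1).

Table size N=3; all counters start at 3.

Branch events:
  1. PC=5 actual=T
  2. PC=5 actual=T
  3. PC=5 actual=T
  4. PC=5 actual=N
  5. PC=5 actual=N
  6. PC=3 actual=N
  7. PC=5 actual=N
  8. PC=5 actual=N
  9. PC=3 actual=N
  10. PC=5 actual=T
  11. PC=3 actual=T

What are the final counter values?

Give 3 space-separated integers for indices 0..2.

Answer: 2 3 1

Derivation:
Ev 1: PC=5 idx=2 pred=T actual=T -> ctr[2]=3
Ev 2: PC=5 idx=2 pred=T actual=T -> ctr[2]=3
Ev 3: PC=5 idx=2 pred=T actual=T -> ctr[2]=3
Ev 4: PC=5 idx=2 pred=T actual=N -> ctr[2]=2
Ev 5: PC=5 idx=2 pred=T actual=N -> ctr[2]=1
Ev 6: PC=3 idx=0 pred=T actual=N -> ctr[0]=2
Ev 7: PC=5 idx=2 pred=N actual=N -> ctr[2]=0
Ev 8: PC=5 idx=2 pred=N actual=N -> ctr[2]=0
Ev 9: PC=3 idx=0 pred=T actual=N -> ctr[0]=1
Ev 10: PC=5 idx=2 pred=N actual=T -> ctr[2]=1
Ev 11: PC=3 idx=0 pred=N actual=T -> ctr[0]=2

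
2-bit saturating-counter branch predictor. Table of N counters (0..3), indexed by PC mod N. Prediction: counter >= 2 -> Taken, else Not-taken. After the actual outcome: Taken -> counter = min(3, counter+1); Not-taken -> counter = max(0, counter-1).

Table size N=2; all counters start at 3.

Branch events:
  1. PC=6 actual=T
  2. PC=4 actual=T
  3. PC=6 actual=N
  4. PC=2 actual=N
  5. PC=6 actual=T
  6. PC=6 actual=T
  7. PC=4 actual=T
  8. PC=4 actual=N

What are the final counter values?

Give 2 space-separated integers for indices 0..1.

Ev 1: PC=6 idx=0 pred=T actual=T -> ctr[0]=3
Ev 2: PC=4 idx=0 pred=T actual=T -> ctr[0]=3
Ev 3: PC=6 idx=0 pred=T actual=N -> ctr[0]=2
Ev 4: PC=2 idx=0 pred=T actual=N -> ctr[0]=1
Ev 5: PC=6 idx=0 pred=N actual=T -> ctr[0]=2
Ev 6: PC=6 idx=0 pred=T actual=T -> ctr[0]=3
Ev 7: PC=4 idx=0 pred=T actual=T -> ctr[0]=3
Ev 8: PC=4 idx=0 pred=T actual=N -> ctr[0]=2

Answer: 2 3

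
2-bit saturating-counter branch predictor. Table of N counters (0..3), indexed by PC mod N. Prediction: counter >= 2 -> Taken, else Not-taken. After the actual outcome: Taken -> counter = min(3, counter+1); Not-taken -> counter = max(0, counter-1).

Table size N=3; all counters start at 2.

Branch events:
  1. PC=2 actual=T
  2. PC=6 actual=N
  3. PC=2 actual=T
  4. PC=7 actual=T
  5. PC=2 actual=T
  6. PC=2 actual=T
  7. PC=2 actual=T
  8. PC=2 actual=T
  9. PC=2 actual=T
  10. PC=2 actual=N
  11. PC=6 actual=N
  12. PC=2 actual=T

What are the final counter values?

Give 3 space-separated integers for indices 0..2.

Answer: 0 3 3

Derivation:
Ev 1: PC=2 idx=2 pred=T actual=T -> ctr[2]=3
Ev 2: PC=6 idx=0 pred=T actual=N -> ctr[0]=1
Ev 3: PC=2 idx=2 pred=T actual=T -> ctr[2]=3
Ev 4: PC=7 idx=1 pred=T actual=T -> ctr[1]=3
Ev 5: PC=2 idx=2 pred=T actual=T -> ctr[2]=3
Ev 6: PC=2 idx=2 pred=T actual=T -> ctr[2]=3
Ev 7: PC=2 idx=2 pred=T actual=T -> ctr[2]=3
Ev 8: PC=2 idx=2 pred=T actual=T -> ctr[2]=3
Ev 9: PC=2 idx=2 pred=T actual=T -> ctr[2]=3
Ev 10: PC=2 idx=2 pred=T actual=N -> ctr[2]=2
Ev 11: PC=6 idx=0 pred=N actual=N -> ctr[0]=0
Ev 12: PC=2 idx=2 pred=T actual=T -> ctr[2]=3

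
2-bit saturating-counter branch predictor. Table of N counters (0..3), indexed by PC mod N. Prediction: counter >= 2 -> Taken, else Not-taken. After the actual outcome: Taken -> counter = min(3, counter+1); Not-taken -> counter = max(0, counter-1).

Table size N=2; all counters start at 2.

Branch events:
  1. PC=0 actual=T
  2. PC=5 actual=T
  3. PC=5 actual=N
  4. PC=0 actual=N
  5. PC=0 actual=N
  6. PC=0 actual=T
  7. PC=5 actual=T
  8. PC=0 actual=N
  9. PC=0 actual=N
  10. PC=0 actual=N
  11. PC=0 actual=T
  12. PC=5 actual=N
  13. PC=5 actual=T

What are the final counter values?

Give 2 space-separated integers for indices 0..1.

Answer: 1 3

Derivation:
Ev 1: PC=0 idx=0 pred=T actual=T -> ctr[0]=3
Ev 2: PC=5 idx=1 pred=T actual=T -> ctr[1]=3
Ev 3: PC=5 idx=1 pred=T actual=N -> ctr[1]=2
Ev 4: PC=0 idx=0 pred=T actual=N -> ctr[0]=2
Ev 5: PC=0 idx=0 pred=T actual=N -> ctr[0]=1
Ev 6: PC=0 idx=0 pred=N actual=T -> ctr[0]=2
Ev 7: PC=5 idx=1 pred=T actual=T -> ctr[1]=3
Ev 8: PC=0 idx=0 pred=T actual=N -> ctr[0]=1
Ev 9: PC=0 idx=0 pred=N actual=N -> ctr[0]=0
Ev 10: PC=0 idx=0 pred=N actual=N -> ctr[0]=0
Ev 11: PC=0 idx=0 pred=N actual=T -> ctr[0]=1
Ev 12: PC=5 idx=1 pred=T actual=N -> ctr[1]=2
Ev 13: PC=5 idx=1 pred=T actual=T -> ctr[1]=3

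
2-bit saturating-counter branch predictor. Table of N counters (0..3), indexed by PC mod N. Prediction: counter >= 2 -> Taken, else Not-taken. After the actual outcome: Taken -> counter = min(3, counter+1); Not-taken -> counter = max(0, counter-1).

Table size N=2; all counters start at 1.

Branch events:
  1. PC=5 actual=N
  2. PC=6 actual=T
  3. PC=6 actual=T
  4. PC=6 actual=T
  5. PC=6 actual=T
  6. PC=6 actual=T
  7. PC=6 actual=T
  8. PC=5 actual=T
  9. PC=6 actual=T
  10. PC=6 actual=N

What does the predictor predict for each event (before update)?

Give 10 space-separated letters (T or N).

Answer: N N T T T T T N T T

Derivation:
Ev 1: PC=5 idx=1 pred=N actual=N -> ctr[1]=0
Ev 2: PC=6 idx=0 pred=N actual=T -> ctr[0]=2
Ev 3: PC=6 idx=0 pred=T actual=T -> ctr[0]=3
Ev 4: PC=6 idx=0 pred=T actual=T -> ctr[0]=3
Ev 5: PC=6 idx=0 pred=T actual=T -> ctr[0]=3
Ev 6: PC=6 idx=0 pred=T actual=T -> ctr[0]=3
Ev 7: PC=6 idx=0 pred=T actual=T -> ctr[0]=3
Ev 8: PC=5 idx=1 pred=N actual=T -> ctr[1]=1
Ev 9: PC=6 idx=0 pred=T actual=T -> ctr[0]=3
Ev 10: PC=6 idx=0 pred=T actual=N -> ctr[0]=2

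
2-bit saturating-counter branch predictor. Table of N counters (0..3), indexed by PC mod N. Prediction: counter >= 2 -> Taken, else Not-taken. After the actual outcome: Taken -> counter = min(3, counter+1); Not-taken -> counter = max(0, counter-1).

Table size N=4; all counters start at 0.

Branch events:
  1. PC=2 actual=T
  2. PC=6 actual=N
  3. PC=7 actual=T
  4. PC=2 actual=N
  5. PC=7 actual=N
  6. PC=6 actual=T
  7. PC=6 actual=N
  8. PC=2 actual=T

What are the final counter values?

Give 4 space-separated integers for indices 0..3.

Ev 1: PC=2 idx=2 pred=N actual=T -> ctr[2]=1
Ev 2: PC=6 idx=2 pred=N actual=N -> ctr[2]=0
Ev 3: PC=7 idx=3 pred=N actual=T -> ctr[3]=1
Ev 4: PC=2 idx=2 pred=N actual=N -> ctr[2]=0
Ev 5: PC=7 idx=3 pred=N actual=N -> ctr[3]=0
Ev 6: PC=6 idx=2 pred=N actual=T -> ctr[2]=1
Ev 7: PC=6 idx=2 pred=N actual=N -> ctr[2]=0
Ev 8: PC=2 idx=2 pred=N actual=T -> ctr[2]=1

Answer: 0 0 1 0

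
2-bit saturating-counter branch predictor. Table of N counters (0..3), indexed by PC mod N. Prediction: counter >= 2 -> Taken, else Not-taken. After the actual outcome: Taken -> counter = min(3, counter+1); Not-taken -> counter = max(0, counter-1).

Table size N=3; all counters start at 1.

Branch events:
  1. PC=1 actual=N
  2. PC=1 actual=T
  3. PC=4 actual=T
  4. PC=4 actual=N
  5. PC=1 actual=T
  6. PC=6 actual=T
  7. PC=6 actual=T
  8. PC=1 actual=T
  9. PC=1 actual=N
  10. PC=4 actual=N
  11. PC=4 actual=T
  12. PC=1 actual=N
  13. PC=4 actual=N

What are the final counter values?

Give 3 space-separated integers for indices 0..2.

Answer: 3 0 1

Derivation:
Ev 1: PC=1 idx=1 pred=N actual=N -> ctr[1]=0
Ev 2: PC=1 idx=1 pred=N actual=T -> ctr[1]=1
Ev 3: PC=4 idx=1 pred=N actual=T -> ctr[1]=2
Ev 4: PC=4 idx=1 pred=T actual=N -> ctr[1]=1
Ev 5: PC=1 idx=1 pred=N actual=T -> ctr[1]=2
Ev 6: PC=6 idx=0 pred=N actual=T -> ctr[0]=2
Ev 7: PC=6 idx=0 pred=T actual=T -> ctr[0]=3
Ev 8: PC=1 idx=1 pred=T actual=T -> ctr[1]=3
Ev 9: PC=1 idx=1 pred=T actual=N -> ctr[1]=2
Ev 10: PC=4 idx=1 pred=T actual=N -> ctr[1]=1
Ev 11: PC=4 idx=1 pred=N actual=T -> ctr[1]=2
Ev 12: PC=1 idx=1 pred=T actual=N -> ctr[1]=1
Ev 13: PC=4 idx=1 pred=N actual=N -> ctr[1]=0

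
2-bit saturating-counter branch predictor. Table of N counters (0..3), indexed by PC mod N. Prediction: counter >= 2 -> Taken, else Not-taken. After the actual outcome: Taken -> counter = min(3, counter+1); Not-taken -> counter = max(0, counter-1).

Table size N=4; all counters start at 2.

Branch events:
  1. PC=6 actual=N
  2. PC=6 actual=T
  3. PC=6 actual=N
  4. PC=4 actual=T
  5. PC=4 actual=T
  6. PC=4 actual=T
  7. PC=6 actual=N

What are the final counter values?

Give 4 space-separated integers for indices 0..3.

Answer: 3 2 0 2

Derivation:
Ev 1: PC=6 idx=2 pred=T actual=N -> ctr[2]=1
Ev 2: PC=6 idx=2 pred=N actual=T -> ctr[2]=2
Ev 3: PC=6 idx=2 pred=T actual=N -> ctr[2]=1
Ev 4: PC=4 idx=0 pred=T actual=T -> ctr[0]=3
Ev 5: PC=4 idx=0 pred=T actual=T -> ctr[0]=3
Ev 6: PC=4 idx=0 pred=T actual=T -> ctr[0]=3
Ev 7: PC=6 idx=2 pred=N actual=N -> ctr[2]=0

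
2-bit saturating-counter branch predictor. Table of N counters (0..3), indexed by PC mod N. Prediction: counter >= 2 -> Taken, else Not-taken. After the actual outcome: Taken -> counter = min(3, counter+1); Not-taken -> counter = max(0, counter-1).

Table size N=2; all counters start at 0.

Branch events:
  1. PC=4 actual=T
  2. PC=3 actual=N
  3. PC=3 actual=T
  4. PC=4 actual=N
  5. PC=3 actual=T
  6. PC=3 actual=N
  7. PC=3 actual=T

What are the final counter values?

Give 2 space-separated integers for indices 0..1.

Answer: 0 2

Derivation:
Ev 1: PC=4 idx=0 pred=N actual=T -> ctr[0]=1
Ev 2: PC=3 idx=1 pred=N actual=N -> ctr[1]=0
Ev 3: PC=3 idx=1 pred=N actual=T -> ctr[1]=1
Ev 4: PC=4 idx=0 pred=N actual=N -> ctr[0]=0
Ev 5: PC=3 idx=1 pred=N actual=T -> ctr[1]=2
Ev 6: PC=3 idx=1 pred=T actual=N -> ctr[1]=1
Ev 7: PC=3 idx=1 pred=N actual=T -> ctr[1]=2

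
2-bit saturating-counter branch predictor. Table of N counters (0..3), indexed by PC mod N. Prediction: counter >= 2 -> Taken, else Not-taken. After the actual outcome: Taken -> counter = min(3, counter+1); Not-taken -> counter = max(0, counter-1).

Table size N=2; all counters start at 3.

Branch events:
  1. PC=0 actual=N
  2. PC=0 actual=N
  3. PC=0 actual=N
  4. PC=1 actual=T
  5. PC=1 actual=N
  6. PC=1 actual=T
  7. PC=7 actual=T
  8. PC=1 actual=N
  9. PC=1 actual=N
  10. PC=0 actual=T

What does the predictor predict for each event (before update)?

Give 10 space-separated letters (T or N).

Answer: T T N T T T T T T N

Derivation:
Ev 1: PC=0 idx=0 pred=T actual=N -> ctr[0]=2
Ev 2: PC=0 idx=0 pred=T actual=N -> ctr[0]=1
Ev 3: PC=0 idx=0 pred=N actual=N -> ctr[0]=0
Ev 4: PC=1 idx=1 pred=T actual=T -> ctr[1]=3
Ev 5: PC=1 idx=1 pred=T actual=N -> ctr[1]=2
Ev 6: PC=1 idx=1 pred=T actual=T -> ctr[1]=3
Ev 7: PC=7 idx=1 pred=T actual=T -> ctr[1]=3
Ev 8: PC=1 idx=1 pred=T actual=N -> ctr[1]=2
Ev 9: PC=1 idx=1 pred=T actual=N -> ctr[1]=1
Ev 10: PC=0 idx=0 pred=N actual=T -> ctr[0]=1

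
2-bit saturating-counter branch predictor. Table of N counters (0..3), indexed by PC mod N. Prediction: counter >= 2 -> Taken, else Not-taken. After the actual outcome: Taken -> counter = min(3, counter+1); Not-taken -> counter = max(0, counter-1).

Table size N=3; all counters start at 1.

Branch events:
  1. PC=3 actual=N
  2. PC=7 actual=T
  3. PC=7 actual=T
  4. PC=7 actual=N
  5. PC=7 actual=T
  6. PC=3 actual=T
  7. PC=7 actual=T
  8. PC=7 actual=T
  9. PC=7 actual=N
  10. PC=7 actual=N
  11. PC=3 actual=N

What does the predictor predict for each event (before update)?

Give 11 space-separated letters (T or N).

Answer: N N T T T N T T T T N

Derivation:
Ev 1: PC=3 idx=0 pred=N actual=N -> ctr[0]=0
Ev 2: PC=7 idx=1 pred=N actual=T -> ctr[1]=2
Ev 3: PC=7 idx=1 pred=T actual=T -> ctr[1]=3
Ev 4: PC=7 idx=1 pred=T actual=N -> ctr[1]=2
Ev 5: PC=7 idx=1 pred=T actual=T -> ctr[1]=3
Ev 6: PC=3 idx=0 pred=N actual=T -> ctr[0]=1
Ev 7: PC=7 idx=1 pred=T actual=T -> ctr[1]=3
Ev 8: PC=7 idx=1 pred=T actual=T -> ctr[1]=3
Ev 9: PC=7 idx=1 pred=T actual=N -> ctr[1]=2
Ev 10: PC=7 idx=1 pred=T actual=N -> ctr[1]=1
Ev 11: PC=3 idx=0 pred=N actual=N -> ctr[0]=0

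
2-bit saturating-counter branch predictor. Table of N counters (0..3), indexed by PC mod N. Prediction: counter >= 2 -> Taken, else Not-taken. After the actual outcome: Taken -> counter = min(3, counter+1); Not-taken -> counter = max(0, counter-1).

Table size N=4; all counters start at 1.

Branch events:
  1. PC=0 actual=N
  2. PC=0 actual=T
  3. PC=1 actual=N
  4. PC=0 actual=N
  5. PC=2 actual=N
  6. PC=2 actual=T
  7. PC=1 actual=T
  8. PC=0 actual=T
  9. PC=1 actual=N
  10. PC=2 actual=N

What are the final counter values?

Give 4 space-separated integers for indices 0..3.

Ev 1: PC=0 idx=0 pred=N actual=N -> ctr[0]=0
Ev 2: PC=0 idx=0 pred=N actual=T -> ctr[0]=1
Ev 3: PC=1 idx=1 pred=N actual=N -> ctr[1]=0
Ev 4: PC=0 idx=0 pred=N actual=N -> ctr[0]=0
Ev 5: PC=2 idx=2 pred=N actual=N -> ctr[2]=0
Ev 6: PC=2 idx=2 pred=N actual=T -> ctr[2]=1
Ev 7: PC=1 idx=1 pred=N actual=T -> ctr[1]=1
Ev 8: PC=0 idx=0 pred=N actual=T -> ctr[0]=1
Ev 9: PC=1 idx=1 pred=N actual=N -> ctr[1]=0
Ev 10: PC=2 idx=2 pred=N actual=N -> ctr[2]=0

Answer: 1 0 0 1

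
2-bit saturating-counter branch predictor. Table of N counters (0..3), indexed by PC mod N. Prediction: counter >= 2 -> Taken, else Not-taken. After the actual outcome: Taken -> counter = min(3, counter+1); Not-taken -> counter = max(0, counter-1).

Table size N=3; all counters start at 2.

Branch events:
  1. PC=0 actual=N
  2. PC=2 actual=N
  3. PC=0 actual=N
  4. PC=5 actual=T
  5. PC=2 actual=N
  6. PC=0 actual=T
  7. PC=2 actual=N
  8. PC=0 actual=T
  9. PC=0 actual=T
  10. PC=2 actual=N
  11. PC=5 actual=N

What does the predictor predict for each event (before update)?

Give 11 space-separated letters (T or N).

Answer: T T N N T N N N T N N

Derivation:
Ev 1: PC=0 idx=0 pred=T actual=N -> ctr[0]=1
Ev 2: PC=2 idx=2 pred=T actual=N -> ctr[2]=1
Ev 3: PC=0 idx=0 pred=N actual=N -> ctr[0]=0
Ev 4: PC=5 idx=2 pred=N actual=T -> ctr[2]=2
Ev 5: PC=2 idx=2 pred=T actual=N -> ctr[2]=1
Ev 6: PC=0 idx=0 pred=N actual=T -> ctr[0]=1
Ev 7: PC=2 idx=2 pred=N actual=N -> ctr[2]=0
Ev 8: PC=0 idx=0 pred=N actual=T -> ctr[0]=2
Ev 9: PC=0 idx=0 pred=T actual=T -> ctr[0]=3
Ev 10: PC=2 idx=2 pred=N actual=N -> ctr[2]=0
Ev 11: PC=5 idx=2 pred=N actual=N -> ctr[2]=0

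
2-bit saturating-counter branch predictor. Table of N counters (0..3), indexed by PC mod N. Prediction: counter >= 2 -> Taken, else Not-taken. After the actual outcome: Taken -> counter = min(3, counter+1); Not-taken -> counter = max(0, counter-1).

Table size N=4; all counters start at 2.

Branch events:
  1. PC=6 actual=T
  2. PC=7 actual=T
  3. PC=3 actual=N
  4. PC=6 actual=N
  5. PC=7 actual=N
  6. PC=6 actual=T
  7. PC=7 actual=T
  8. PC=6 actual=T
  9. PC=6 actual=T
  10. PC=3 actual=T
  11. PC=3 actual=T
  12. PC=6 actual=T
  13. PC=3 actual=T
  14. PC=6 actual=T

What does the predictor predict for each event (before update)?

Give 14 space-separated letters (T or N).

Answer: T T T T T T N T T T T T T T

Derivation:
Ev 1: PC=6 idx=2 pred=T actual=T -> ctr[2]=3
Ev 2: PC=7 idx=3 pred=T actual=T -> ctr[3]=3
Ev 3: PC=3 idx=3 pred=T actual=N -> ctr[3]=2
Ev 4: PC=6 idx=2 pred=T actual=N -> ctr[2]=2
Ev 5: PC=7 idx=3 pred=T actual=N -> ctr[3]=1
Ev 6: PC=6 idx=2 pred=T actual=T -> ctr[2]=3
Ev 7: PC=7 idx=3 pred=N actual=T -> ctr[3]=2
Ev 8: PC=6 idx=2 pred=T actual=T -> ctr[2]=3
Ev 9: PC=6 idx=2 pred=T actual=T -> ctr[2]=3
Ev 10: PC=3 idx=3 pred=T actual=T -> ctr[3]=3
Ev 11: PC=3 idx=3 pred=T actual=T -> ctr[3]=3
Ev 12: PC=6 idx=2 pred=T actual=T -> ctr[2]=3
Ev 13: PC=3 idx=3 pred=T actual=T -> ctr[3]=3
Ev 14: PC=6 idx=2 pred=T actual=T -> ctr[2]=3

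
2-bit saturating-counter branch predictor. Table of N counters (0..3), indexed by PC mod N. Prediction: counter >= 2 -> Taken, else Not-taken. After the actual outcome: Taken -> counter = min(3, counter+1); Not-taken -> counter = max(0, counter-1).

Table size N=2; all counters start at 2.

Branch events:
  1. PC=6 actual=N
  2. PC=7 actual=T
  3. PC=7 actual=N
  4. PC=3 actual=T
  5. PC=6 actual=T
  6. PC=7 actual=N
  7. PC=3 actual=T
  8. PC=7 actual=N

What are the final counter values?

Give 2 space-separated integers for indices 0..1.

Ev 1: PC=6 idx=0 pred=T actual=N -> ctr[0]=1
Ev 2: PC=7 idx=1 pred=T actual=T -> ctr[1]=3
Ev 3: PC=7 idx=1 pred=T actual=N -> ctr[1]=2
Ev 4: PC=3 idx=1 pred=T actual=T -> ctr[1]=3
Ev 5: PC=6 idx=0 pred=N actual=T -> ctr[0]=2
Ev 6: PC=7 idx=1 pred=T actual=N -> ctr[1]=2
Ev 7: PC=3 idx=1 pred=T actual=T -> ctr[1]=3
Ev 8: PC=7 idx=1 pred=T actual=N -> ctr[1]=2

Answer: 2 2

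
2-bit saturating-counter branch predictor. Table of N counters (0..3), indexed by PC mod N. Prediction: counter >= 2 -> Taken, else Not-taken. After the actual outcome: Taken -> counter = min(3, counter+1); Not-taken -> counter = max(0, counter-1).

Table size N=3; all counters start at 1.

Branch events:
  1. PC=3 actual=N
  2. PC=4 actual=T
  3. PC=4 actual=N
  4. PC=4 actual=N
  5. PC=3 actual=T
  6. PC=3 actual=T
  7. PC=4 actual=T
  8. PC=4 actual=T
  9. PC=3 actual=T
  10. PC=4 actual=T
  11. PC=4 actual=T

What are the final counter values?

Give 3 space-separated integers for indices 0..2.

Ev 1: PC=3 idx=0 pred=N actual=N -> ctr[0]=0
Ev 2: PC=4 idx=1 pred=N actual=T -> ctr[1]=2
Ev 3: PC=4 idx=1 pred=T actual=N -> ctr[1]=1
Ev 4: PC=4 idx=1 pred=N actual=N -> ctr[1]=0
Ev 5: PC=3 idx=0 pred=N actual=T -> ctr[0]=1
Ev 6: PC=3 idx=0 pred=N actual=T -> ctr[0]=2
Ev 7: PC=4 idx=1 pred=N actual=T -> ctr[1]=1
Ev 8: PC=4 idx=1 pred=N actual=T -> ctr[1]=2
Ev 9: PC=3 idx=0 pred=T actual=T -> ctr[0]=3
Ev 10: PC=4 idx=1 pred=T actual=T -> ctr[1]=3
Ev 11: PC=4 idx=1 pred=T actual=T -> ctr[1]=3

Answer: 3 3 1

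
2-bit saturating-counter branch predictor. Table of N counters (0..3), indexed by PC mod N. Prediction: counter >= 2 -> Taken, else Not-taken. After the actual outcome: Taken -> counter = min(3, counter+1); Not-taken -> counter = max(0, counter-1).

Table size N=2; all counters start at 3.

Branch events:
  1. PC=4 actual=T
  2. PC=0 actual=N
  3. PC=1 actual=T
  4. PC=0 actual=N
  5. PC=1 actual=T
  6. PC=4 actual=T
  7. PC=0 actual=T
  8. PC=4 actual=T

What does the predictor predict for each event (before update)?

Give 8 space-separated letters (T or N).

Answer: T T T T T N T T

Derivation:
Ev 1: PC=4 idx=0 pred=T actual=T -> ctr[0]=3
Ev 2: PC=0 idx=0 pred=T actual=N -> ctr[0]=2
Ev 3: PC=1 idx=1 pred=T actual=T -> ctr[1]=3
Ev 4: PC=0 idx=0 pred=T actual=N -> ctr[0]=1
Ev 5: PC=1 idx=1 pred=T actual=T -> ctr[1]=3
Ev 6: PC=4 idx=0 pred=N actual=T -> ctr[0]=2
Ev 7: PC=0 idx=0 pred=T actual=T -> ctr[0]=3
Ev 8: PC=4 idx=0 pred=T actual=T -> ctr[0]=3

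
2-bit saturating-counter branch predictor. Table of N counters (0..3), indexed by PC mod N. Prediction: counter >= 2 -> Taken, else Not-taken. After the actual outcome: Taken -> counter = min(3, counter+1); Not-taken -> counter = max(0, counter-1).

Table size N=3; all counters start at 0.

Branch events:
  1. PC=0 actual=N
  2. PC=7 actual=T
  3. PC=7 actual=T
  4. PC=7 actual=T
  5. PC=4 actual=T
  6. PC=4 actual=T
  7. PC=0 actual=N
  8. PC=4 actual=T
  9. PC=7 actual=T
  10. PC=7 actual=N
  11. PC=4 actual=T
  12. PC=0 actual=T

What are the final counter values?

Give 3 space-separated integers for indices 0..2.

Ev 1: PC=0 idx=0 pred=N actual=N -> ctr[0]=0
Ev 2: PC=7 idx=1 pred=N actual=T -> ctr[1]=1
Ev 3: PC=7 idx=1 pred=N actual=T -> ctr[1]=2
Ev 4: PC=7 idx=1 pred=T actual=T -> ctr[1]=3
Ev 5: PC=4 idx=1 pred=T actual=T -> ctr[1]=3
Ev 6: PC=4 idx=1 pred=T actual=T -> ctr[1]=3
Ev 7: PC=0 idx=0 pred=N actual=N -> ctr[0]=0
Ev 8: PC=4 idx=1 pred=T actual=T -> ctr[1]=3
Ev 9: PC=7 idx=1 pred=T actual=T -> ctr[1]=3
Ev 10: PC=7 idx=1 pred=T actual=N -> ctr[1]=2
Ev 11: PC=4 idx=1 pred=T actual=T -> ctr[1]=3
Ev 12: PC=0 idx=0 pred=N actual=T -> ctr[0]=1

Answer: 1 3 0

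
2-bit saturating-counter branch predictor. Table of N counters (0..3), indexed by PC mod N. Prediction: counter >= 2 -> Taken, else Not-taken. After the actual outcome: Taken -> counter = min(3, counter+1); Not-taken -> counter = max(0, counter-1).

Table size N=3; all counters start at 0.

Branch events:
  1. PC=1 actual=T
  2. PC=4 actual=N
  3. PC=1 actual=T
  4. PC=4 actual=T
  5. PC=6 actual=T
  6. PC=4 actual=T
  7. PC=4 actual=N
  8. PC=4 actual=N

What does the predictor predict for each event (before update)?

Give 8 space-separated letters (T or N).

Answer: N N N N N T T T

Derivation:
Ev 1: PC=1 idx=1 pred=N actual=T -> ctr[1]=1
Ev 2: PC=4 idx=1 pred=N actual=N -> ctr[1]=0
Ev 3: PC=1 idx=1 pred=N actual=T -> ctr[1]=1
Ev 4: PC=4 idx=1 pred=N actual=T -> ctr[1]=2
Ev 5: PC=6 idx=0 pred=N actual=T -> ctr[0]=1
Ev 6: PC=4 idx=1 pred=T actual=T -> ctr[1]=3
Ev 7: PC=4 idx=1 pred=T actual=N -> ctr[1]=2
Ev 8: PC=4 idx=1 pred=T actual=N -> ctr[1]=1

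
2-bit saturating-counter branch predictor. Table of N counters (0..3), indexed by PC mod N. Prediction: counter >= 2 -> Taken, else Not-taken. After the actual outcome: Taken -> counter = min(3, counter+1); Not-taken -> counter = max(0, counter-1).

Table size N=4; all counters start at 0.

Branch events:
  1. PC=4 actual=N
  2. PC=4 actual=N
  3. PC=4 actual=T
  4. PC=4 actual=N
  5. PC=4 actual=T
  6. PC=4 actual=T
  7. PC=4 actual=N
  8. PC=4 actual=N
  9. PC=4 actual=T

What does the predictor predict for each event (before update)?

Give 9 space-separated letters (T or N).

Answer: N N N N N N T N N

Derivation:
Ev 1: PC=4 idx=0 pred=N actual=N -> ctr[0]=0
Ev 2: PC=4 idx=0 pred=N actual=N -> ctr[0]=0
Ev 3: PC=4 idx=0 pred=N actual=T -> ctr[0]=1
Ev 4: PC=4 idx=0 pred=N actual=N -> ctr[0]=0
Ev 5: PC=4 idx=0 pred=N actual=T -> ctr[0]=1
Ev 6: PC=4 idx=0 pred=N actual=T -> ctr[0]=2
Ev 7: PC=4 idx=0 pred=T actual=N -> ctr[0]=1
Ev 8: PC=4 idx=0 pred=N actual=N -> ctr[0]=0
Ev 9: PC=4 idx=0 pred=N actual=T -> ctr[0]=1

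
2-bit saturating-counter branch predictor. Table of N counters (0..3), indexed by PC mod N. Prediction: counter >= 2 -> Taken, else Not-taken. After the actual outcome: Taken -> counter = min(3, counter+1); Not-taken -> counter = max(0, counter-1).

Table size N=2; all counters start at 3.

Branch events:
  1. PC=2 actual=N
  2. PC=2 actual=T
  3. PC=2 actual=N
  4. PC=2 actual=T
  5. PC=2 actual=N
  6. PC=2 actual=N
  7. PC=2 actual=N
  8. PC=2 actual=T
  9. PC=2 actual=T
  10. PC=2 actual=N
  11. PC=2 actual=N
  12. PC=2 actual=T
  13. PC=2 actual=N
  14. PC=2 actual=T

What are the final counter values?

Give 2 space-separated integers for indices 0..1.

Ev 1: PC=2 idx=0 pred=T actual=N -> ctr[0]=2
Ev 2: PC=2 idx=0 pred=T actual=T -> ctr[0]=3
Ev 3: PC=2 idx=0 pred=T actual=N -> ctr[0]=2
Ev 4: PC=2 idx=0 pred=T actual=T -> ctr[0]=3
Ev 5: PC=2 idx=0 pred=T actual=N -> ctr[0]=2
Ev 6: PC=2 idx=0 pred=T actual=N -> ctr[0]=1
Ev 7: PC=2 idx=0 pred=N actual=N -> ctr[0]=0
Ev 8: PC=2 idx=0 pred=N actual=T -> ctr[0]=1
Ev 9: PC=2 idx=0 pred=N actual=T -> ctr[0]=2
Ev 10: PC=2 idx=0 pred=T actual=N -> ctr[0]=1
Ev 11: PC=2 idx=0 pred=N actual=N -> ctr[0]=0
Ev 12: PC=2 idx=0 pred=N actual=T -> ctr[0]=1
Ev 13: PC=2 idx=0 pred=N actual=N -> ctr[0]=0
Ev 14: PC=2 idx=0 pred=N actual=T -> ctr[0]=1

Answer: 1 3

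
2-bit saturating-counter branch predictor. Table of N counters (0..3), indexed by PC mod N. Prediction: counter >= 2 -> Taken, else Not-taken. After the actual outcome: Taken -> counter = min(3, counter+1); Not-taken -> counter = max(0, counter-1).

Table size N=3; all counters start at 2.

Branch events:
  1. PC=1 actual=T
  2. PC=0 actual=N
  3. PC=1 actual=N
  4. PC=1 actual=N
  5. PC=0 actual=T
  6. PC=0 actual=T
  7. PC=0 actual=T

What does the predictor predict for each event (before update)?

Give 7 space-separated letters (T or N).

Answer: T T T T N T T

Derivation:
Ev 1: PC=1 idx=1 pred=T actual=T -> ctr[1]=3
Ev 2: PC=0 idx=0 pred=T actual=N -> ctr[0]=1
Ev 3: PC=1 idx=1 pred=T actual=N -> ctr[1]=2
Ev 4: PC=1 idx=1 pred=T actual=N -> ctr[1]=1
Ev 5: PC=0 idx=0 pred=N actual=T -> ctr[0]=2
Ev 6: PC=0 idx=0 pred=T actual=T -> ctr[0]=3
Ev 7: PC=0 idx=0 pred=T actual=T -> ctr[0]=3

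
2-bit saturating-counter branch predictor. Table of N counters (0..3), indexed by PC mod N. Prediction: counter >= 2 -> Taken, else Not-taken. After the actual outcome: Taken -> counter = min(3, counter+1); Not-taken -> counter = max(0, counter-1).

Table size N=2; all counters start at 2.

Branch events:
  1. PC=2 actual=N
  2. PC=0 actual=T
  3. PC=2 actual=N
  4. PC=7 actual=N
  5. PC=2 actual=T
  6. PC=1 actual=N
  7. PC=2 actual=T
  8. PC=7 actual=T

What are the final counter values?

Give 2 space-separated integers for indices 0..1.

Answer: 3 1

Derivation:
Ev 1: PC=2 idx=0 pred=T actual=N -> ctr[0]=1
Ev 2: PC=0 idx=0 pred=N actual=T -> ctr[0]=2
Ev 3: PC=2 idx=0 pred=T actual=N -> ctr[0]=1
Ev 4: PC=7 idx=1 pred=T actual=N -> ctr[1]=1
Ev 5: PC=2 idx=0 pred=N actual=T -> ctr[0]=2
Ev 6: PC=1 idx=1 pred=N actual=N -> ctr[1]=0
Ev 7: PC=2 idx=0 pred=T actual=T -> ctr[0]=3
Ev 8: PC=7 idx=1 pred=N actual=T -> ctr[1]=1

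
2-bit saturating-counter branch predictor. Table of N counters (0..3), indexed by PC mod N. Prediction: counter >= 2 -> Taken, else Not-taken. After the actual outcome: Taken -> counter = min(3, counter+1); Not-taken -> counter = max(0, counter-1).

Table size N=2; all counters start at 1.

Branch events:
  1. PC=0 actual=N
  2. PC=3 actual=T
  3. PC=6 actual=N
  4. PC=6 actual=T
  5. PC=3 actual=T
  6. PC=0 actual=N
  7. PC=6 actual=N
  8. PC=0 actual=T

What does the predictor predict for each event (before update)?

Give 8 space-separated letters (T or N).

Answer: N N N N T N N N

Derivation:
Ev 1: PC=0 idx=0 pred=N actual=N -> ctr[0]=0
Ev 2: PC=3 idx=1 pred=N actual=T -> ctr[1]=2
Ev 3: PC=6 idx=0 pred=N actual=N -> ctr[0]=0
Ev 4: PC=6 idx=0 pred=N actual=T -> ctr[0]=1
Ev 5: PC=3 idx=1 pred=T actual=T -> ctr[1]=3
Ev 6: PC=0 idx=0 pred=N actual=N -> ctr[0]=0
Ev 7: PC=6 idx=0 pred=N actual=N -> ctr[0]=0
Ev 8: PC=0 idx=0 pred=N actual=T -> ctr[0]=1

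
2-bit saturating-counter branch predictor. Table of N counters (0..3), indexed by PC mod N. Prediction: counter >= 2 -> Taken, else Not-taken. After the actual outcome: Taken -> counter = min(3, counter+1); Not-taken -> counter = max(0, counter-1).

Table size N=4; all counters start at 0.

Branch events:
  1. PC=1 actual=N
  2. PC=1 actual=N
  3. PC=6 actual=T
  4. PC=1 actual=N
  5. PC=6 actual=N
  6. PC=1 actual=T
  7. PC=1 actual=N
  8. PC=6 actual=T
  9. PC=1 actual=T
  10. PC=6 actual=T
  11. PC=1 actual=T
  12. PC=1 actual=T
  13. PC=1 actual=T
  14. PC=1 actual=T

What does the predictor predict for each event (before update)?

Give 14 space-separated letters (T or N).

Ev 1: PC=1 idx=1 pred=N actual=N -> ctr[1]=0
Ev 2: PC=1 idx=1 pred=N actual=N -> ctr[1]=0
Ev 3: PC=6 idx=2 pred=N actual=T -> ctr[2]=1
Ev 4: PC=1 idx=1 pred=N actual=N -> ctr[1]=0
Ev 5: PC=6 idx=2 pred=N actual=N -> ctr[2]=0
Ev 6: PC=1 idx=1 pred=N actual=T -> ctr[1]=1
Ev 7: PC=1 idx=1 pred=N actual=N -> ctr[1]=0
Ev 8: PC=6 idx=2 pred=N actual=T -> ctr[2]=1
Ev 9: PC=1 idx=1 pred=N actual=T -> ctr[1]=1
Ev 10: PC=6 idx=2 pred=N actual=T -> ctr[2]=2
Ev 11: PC=1 idx=1 pred=N actual=T -> ctr[1]=2
Ev 12: PC=1 idx=1 pred=T actual=T -> ctr[1]=3
Ev 13: PC=1 idx=1 pred=T actual=T -> ctr[1]=3
Ev 14: PC=1 idx=1 pred=T actual=T -> ctr[1]=3

Answer: N N N N N N N N N N N T T T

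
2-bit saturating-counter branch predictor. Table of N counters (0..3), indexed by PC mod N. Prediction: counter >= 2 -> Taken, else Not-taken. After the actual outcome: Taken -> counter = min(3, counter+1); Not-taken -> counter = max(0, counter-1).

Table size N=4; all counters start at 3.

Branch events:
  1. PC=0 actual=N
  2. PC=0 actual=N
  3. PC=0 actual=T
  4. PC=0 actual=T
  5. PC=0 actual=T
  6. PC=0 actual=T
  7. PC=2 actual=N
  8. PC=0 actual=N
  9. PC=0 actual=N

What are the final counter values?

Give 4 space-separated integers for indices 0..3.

Ev 1: PC=0 idx=0 pred=T actual=N -> ctr[0]=2
Ev 2: PC=0 idx=0 pred=T actual=N -> ctr[0]=1
Ev 3: PC=0 idx=0 pred=N actual=T -> ctr[0]=2
Ev 4: PC=0 idx=0 pred=T actual=T -> ctr[0]=3
Ev 5: PC=0 idx=0 pred=T actual=T -> ctr[0]=3
Ev 6: PC=0 idx=0 pred=T actual=T -> ctr[0]=3
Ev 7: PC=2 idx=2 pred=T actual=N -> ctr[2]=2
Ev 8: PC=0 idx=0 pred=T actual=N -> ctr[0]=2
Ev 9: PC=0 idx=0 pred=T actual=N -> ctr[0]=1

Answer: 1 3 2 3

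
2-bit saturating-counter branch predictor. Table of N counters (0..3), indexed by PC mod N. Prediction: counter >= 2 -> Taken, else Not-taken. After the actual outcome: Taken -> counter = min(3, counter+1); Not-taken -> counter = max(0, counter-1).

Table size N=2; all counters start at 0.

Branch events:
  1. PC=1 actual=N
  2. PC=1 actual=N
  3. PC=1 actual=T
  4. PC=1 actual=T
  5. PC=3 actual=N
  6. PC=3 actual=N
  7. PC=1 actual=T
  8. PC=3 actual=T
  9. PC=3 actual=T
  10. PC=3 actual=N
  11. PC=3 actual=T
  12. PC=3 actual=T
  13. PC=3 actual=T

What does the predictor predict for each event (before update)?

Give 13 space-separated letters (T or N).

Ev 1: PC=1 idx=1 pred=N actual=N -> ctr[1]=0
Ev 2: PC=1 idx=1 pred=N actual=N -> ctr[1]=0
Ev 3: PC=1 idx=1 pred=N actual=T -> ctr[1]=1
Ev 4: PC=1 idx=1 pred=N actual=T -> ctr[1]=2
Ev 5: PC=3 idx=1 pred=T actual=N -> ctr[1]=1
Ev 6: PC=3 idx=1 pred=N actual=N -> ctr[1]=0
Ev 7: PC=1 idx=1 pred=N actual=T -> ctr[1]=1
Ev 8: PC=3 idx=1 pred=N actual=T -> ctr[1]=2
Ev 9: PC=3 idx=1 pred=T actual=T -> ctr[1]=3
Ev 10: PC=3 idx=1 pred=T actual=N -> ctr[1]=2
Ev 11: PC=3 idx=1 pred=T actual=T -> ctr[1]=3
Ev 12: PC=3 idx=1 pred=T actual=T -> ctr[1]=3
Ev 13: PC=3 idx=1 pred=T actual=T -> ctr[1]=3

Answer: N N N N T N N N T T T T T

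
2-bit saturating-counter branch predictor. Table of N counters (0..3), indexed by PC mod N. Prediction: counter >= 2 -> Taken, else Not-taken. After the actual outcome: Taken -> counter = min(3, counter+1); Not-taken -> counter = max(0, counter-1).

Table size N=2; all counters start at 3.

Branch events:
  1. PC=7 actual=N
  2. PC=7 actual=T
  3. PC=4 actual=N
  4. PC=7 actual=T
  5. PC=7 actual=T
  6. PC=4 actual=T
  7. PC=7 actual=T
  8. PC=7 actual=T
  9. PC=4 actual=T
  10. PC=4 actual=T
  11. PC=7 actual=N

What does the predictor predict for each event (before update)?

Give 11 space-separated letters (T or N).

Ev 1: PC=7 idx=1 pred=T actual=N -> ctr[1]=2
Ev 2: PC=7 idx=1 pred=T actual=T -> ctr[1]=3
Ev 3: PC=4 idx=0 pred=T actual=N -> ctr[0]=2
Ev 4: PC=7 idx=1 pred=T actual=T -> ctr[1]=3
Ev 5: PC=7 idx=1 pred=T actual=T -> ctr[1]=3
Ev 6: PC=4 idx=0 pred=T actual=T -> ctr[0]=3
Ev 7: PC=7 idx=1 pred=T actual=T -> ctr[1]=3
Ev 8: PC=7 idx=1 pred=T actual=T -> ctr[1]=3
Ev 9: PC=4 idx=0 pred=T actual=T -> ctr[0]=3
Ev 10: PC=4 idx=0 pred=T actual=T -> ctr[0]=3
Ev 11: PC=7 idx=1 pred=T actual=N -> ctr[1]=2

Answer: T T T T T T T T T T T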